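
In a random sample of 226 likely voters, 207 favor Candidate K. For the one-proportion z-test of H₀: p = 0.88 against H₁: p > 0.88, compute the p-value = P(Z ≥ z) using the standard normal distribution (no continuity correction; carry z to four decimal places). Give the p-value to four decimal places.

p̂ = 207/226 = 0.91593.
Under H₀, SE = √(p₀(1−p₀)/n) = √(0.88·0.12/226) = √0.000467257 = 0.021616.
Test statistic (full precision, shown to 4 dp): z = (207/226 − 0.88)/SE₀ ≈ 1.6621.
p-value = P(Z ≥ z) with z = 1.6621 → 0.0482.

p-value = 0.0482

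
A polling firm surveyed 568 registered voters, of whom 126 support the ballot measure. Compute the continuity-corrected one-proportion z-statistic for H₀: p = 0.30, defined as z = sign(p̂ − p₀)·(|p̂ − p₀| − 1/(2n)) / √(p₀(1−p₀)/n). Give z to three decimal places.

The sample proportion is 126/568 = 0.22183. p̂ − p₀ = -0.078169.
Continuity correction 1/(2n) = 1/1136 = 0.000880.
Corrected numerator: |-0.078169| − 0.000880 = 0.077289.
Under H₀, SE = √(p₀(1−p₀)/n) = √(0.30·0.70/568) = √0.000369718 = 0.019228.
z = (−)0.077289/0.019228 = -4.020.

z = -4.020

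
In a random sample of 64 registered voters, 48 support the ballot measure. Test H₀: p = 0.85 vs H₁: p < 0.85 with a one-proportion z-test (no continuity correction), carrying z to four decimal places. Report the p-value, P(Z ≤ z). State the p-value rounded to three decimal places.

p-value = 0.013

p̂ = 48/64 = 0.75000.
SE₀ = √(0.85·0.15/64) = 0.044634.
Test statistic (full precision, shown to 4 dp): z = (48/64 − 0.85)/SE₀ ≈ -2.2404.
From the standard normal, P(Z ≤ z) = 0.013.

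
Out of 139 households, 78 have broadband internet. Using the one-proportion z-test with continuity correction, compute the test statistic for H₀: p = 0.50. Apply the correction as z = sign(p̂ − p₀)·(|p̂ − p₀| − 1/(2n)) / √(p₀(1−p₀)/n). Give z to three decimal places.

Sample proportion p̂ = 78/139 = 0.56115. p̂ − p₀ = 0.061151.
Continuity correction 1/(2n) = 1/278 = 0.003597.
Corrected numerator: |0.061151| − 0.003597 = 0.057554.
Under H₀, SE = √(p₀(1−p₀)/n) = √(0.50·0.50/139) = √0.001798561 = 0.042409.
z = +0.057554/0.042409 = 1.357.

z = 1.357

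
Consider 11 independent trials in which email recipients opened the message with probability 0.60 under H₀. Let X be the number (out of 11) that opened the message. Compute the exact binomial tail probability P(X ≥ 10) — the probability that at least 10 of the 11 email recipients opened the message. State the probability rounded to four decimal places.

X ~ Binomial(n=11, p=0.60).
P(X ≥ 10) = C(11,10)·0.60^10·0.40^1 + C(11,11)·0.60^11·0.40^0.
= 0.026605 + 0.003628 = 0.0302.

P = 0.0302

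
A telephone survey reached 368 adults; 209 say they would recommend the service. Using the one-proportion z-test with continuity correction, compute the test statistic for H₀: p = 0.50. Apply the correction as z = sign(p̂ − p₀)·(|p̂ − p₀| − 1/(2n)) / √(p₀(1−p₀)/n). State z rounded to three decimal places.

z = 2.554

p̂ = 209/368 = 0.56793. p̂ − p₀ = 0.067935.
Continuity correction 1/(2n) = 1/736 = 0.001359.
Corrected numerator: |0.067935| − 0.001359 = 0.066576.
Under H₀, SE = √(p₀(1−p₀)/n) = √(0.50·0.50/368) = √0.000679348 = 0.026064.
z = +0.066576/0.026064 = 2.554.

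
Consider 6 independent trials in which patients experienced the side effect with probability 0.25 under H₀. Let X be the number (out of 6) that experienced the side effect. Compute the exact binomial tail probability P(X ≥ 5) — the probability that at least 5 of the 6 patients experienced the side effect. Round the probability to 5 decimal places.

X ~ Binomial(n=6, p=0.25).
P(X ≥ 5) = C(6,5)·0.25^5·0.75^1 + C(6,6)·0.25^6·0.75^0.
= 0.004395 + 0.000244 = 0.00464.

P = 0.00464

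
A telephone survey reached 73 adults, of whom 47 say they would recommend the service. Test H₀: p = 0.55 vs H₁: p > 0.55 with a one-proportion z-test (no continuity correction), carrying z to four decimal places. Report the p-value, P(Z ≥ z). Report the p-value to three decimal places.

Sample proportion p̂ = 47/73 = 0.64384.
Under H₀, SE = √(p₀(1−p₀)/n) = √(0.55·0.45/73) = √0.003390411 = 0.058227.
Test statistic (full precision, shown to 4 dp): z = (47/73 − 0.55)/SE₀ ≈ 1.6115.
From the standard normal, P(Z ≥ z) = 0.054.

p-value = 0.054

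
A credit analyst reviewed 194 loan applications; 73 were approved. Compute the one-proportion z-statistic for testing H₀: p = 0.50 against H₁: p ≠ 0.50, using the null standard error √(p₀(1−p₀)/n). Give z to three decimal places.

z = -3.446

With x = 73 successes in n = 194, p̂ = 0.37629.
Under H₀, SE = √(p₀(1−p₀)/n) = √(0.50·0.50/194) = √0.001288660 = 0.035898.
Test statistic: z = -0.12371/0.035898 = -3.446.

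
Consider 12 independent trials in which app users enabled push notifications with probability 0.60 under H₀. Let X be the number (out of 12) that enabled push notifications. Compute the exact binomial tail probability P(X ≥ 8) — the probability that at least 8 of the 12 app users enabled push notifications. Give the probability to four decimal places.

P = 0.4382

X is binomial with n = 12 and p = 0.60.
P(X ≥ 8) = Σ_{j=8}^{12} C(12,j)·0.60^j·0.40^{12−j}.
= 0.212841 + 0.141894 + 0.063852 + 0.017414 + 0.002177 = 0.4382.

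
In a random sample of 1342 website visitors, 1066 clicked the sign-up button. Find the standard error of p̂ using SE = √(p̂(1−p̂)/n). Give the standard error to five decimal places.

With x = 1066 successes in n = 1342, p̂ = 0.79434.
p̂(1−p̂) = 0.79434·0.20566 = 0.163364.
SE = √(0.163364/1342) = √0.000121732 = 0.01103.

SE = 0.01103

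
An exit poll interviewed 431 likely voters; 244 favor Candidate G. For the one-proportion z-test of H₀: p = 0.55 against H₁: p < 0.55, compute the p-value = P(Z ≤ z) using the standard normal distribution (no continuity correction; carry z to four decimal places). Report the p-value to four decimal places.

p-value = 0.7495

The sample proportion is 244/431 = 0.56613.
Null standard error: √(0.55·0.45/431) = √0.000574246 = 0.023963.
Test statistic (full precision, shown to 4 dp): z = (244/431 − 0.55)/SE₀ ≈ 0.6729.
From the standard normal, P(Z ≤ z) = 0.7495.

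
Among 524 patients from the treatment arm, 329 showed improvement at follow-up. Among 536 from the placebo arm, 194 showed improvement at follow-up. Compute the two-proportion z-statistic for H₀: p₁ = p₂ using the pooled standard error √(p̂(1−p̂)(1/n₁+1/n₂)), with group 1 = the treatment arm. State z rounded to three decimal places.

p̂₁ = 329/524 = 0.62786, p̂₂ = 194/536 = 0.36194.
Pooled p̂ = (329+194)/(524+536) = 523/1060 = 0.49340.
Pooled SE = √[0.2499564·0.00377407] ≈ 0.030714.
z = 0.26592/0.030714 = 8.658.

z = 8.658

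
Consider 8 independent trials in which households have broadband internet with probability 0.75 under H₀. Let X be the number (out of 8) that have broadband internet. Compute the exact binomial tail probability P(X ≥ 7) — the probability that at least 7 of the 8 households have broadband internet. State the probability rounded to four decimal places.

X is binomial with n = 8 and p = 0.75.
P(X ≥ 7) = C(8,7)·0.75^7·0.25^1 + C(8,8)·0.75^8·0.25^0.
= 0.266968 + 0.100113 = 0.3671.

P = 0.3671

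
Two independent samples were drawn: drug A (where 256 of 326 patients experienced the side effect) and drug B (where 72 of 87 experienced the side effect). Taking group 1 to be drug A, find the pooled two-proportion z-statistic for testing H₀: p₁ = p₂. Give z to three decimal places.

Sample proportions: p̂₁ = 256/326 = 0.78528 and p̂₂ = 72/87 = 0.82759.
Pooled p̂ = (256+72)/(326+87) = 328/413 = 0.79419.
Pooled SE = √[0.1634529·0.01456174] ≈ 0.048787.
z = -0.04231/0.048787 = -0.867.

z = -0.867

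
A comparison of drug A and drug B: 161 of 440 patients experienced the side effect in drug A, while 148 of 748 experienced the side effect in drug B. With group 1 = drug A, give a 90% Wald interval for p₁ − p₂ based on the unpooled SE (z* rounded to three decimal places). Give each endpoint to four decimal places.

(0.1233, 0.2128)

p̂₁ = 0.36591, p̂₂ = 0.19786, so the observed difference is 0.16805.
Unpooled SE = √(p̂₁(1−p̂₁)/n₁ + p̂₂(1−p̂₂)/n₂) = √(0.000527317 + 0.000212182) = 0.027194.
z* = 1.645 at the 90% level. Margin = 1.645·0.027194 = 0.04473.
CI: 0.16805 ± 0.04473 = (0.1233, 0.2128).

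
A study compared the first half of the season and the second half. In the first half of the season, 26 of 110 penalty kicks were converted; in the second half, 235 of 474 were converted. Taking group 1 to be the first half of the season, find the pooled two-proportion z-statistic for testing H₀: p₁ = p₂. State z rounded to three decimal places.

z = -4.930

Sample proportions: p̂₁ = 26/110 = 0.23636 and p̂₂ = 235/474 = 0.49578.
Pooled p̂ = (26+235)/(110+474) = 261/584 = 0.44692.
SE = √[p̂(1−p̂)(1/n₁+1/n₂)] = √[0.44692·0.55308·(1/110+1/474)] ≈ 0.052617.
z = -0.25942/0.052617 = -4.930.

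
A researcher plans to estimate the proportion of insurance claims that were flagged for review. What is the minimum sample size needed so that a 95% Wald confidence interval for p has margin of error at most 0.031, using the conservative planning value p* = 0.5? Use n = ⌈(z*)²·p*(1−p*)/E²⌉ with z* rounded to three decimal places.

For 95% confidence, z* = 1.960.
p*(1−p*) = 0.50·0.50 = 0.2500.
Required n before rounding: 3.841600 × 0.2500 / 0.031² = 999.376.
⌈999.376⌉ = 1000.

n = 1000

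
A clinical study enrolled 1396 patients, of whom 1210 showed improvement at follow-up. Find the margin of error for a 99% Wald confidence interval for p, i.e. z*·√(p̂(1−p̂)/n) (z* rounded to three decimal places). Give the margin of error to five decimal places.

ME = 0.02343

The sample proportion is 1210/1396 = 0.86676.
SE(p̂) = √(0.86676·0.13324/1396) = 0.009095.
For 99% confidence, z* = 2.576.
ME = 2.576·0.009095 = 0.02343.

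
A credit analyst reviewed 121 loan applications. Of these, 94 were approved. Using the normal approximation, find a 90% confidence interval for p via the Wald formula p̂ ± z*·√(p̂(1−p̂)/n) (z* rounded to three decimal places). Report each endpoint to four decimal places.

(0.7146, 0.8391)

Sample proportion p̂ = 94/121 = 0.77686.
SE = √(p̂(1−p̂)/n) = √(0.173349/121) = 0.037850.
The 90% critical value is z* = 1.645.
Margin of error: 1.645 × 0.037850 = 0.06226.
Interval: 0.77686 ± 0.06226 → (0.7146, 0.8391).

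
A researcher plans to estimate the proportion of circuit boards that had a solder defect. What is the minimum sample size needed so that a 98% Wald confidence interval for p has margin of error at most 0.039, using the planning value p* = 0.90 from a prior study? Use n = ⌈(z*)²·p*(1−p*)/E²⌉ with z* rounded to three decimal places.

The 98% critical value is z* = 2.326.
p*(1−p*) = 0.90·0.10 = 0.0900.
Required n before rounding: 5.410276 × 0.0900 / 0.039² = 320.135.
⌈320.135⌉ = 321.

n = 321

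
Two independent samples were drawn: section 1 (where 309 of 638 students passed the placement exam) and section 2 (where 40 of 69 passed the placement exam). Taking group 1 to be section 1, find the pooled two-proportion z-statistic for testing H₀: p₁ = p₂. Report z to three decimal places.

z = -1.505

Sample proportions: p̂₁ = 309/638 = 0.48433 and p̂₂ = 40/69 = 0.57971.
Pooled p̂ = (309+40)/(638+69) = 349/707 = 0.49364.
Pooled SE = √[0.2499595·0.01606015] ≈ 0.063359.
z = -0.09538/0.063359 = -1.505.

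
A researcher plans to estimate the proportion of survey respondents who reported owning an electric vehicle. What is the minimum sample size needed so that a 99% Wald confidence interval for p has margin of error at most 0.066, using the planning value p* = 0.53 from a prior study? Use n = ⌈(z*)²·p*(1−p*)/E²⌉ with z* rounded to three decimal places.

n = 380

For 99% confidence, z* = 2.576.
p*(1−p*) = 0.53·0.47 = 0.2491.
Required n before rounding: 6.635776 × 0.2491 / 0.066² = 379.470.
⌈379.470⌉ = 380.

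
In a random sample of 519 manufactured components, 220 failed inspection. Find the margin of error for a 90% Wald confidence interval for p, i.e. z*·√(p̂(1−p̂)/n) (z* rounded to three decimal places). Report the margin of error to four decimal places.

ME = 0.0357

The sample proportion is 220/519 = 0.42389.
SE(p̂) = √(0.42389·0.57611/519) = 0.021692.
z* = 1.645 at the 90% level.
Margin of error = z*·SE = 1.645 × 0.021692 = 0.0357.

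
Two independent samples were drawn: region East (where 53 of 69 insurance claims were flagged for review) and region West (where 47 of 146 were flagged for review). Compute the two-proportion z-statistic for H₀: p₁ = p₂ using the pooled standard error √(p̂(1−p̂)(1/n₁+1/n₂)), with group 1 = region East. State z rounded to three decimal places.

Sample proportions: p̂₁ = 53/69 = 0.76812 and p̂₂ = 47/146 = 0.32192.
Pooled p̂ = (53+47)/(69+146) = 100/215 = 0.46512.
Pooled SE = √[0.2487831·0.02134207] ≈ 0.072867.
z = (p̂₁ − p̂₂)/SE = (0.76812 − 0.32192)/0.072867 = 0.44620/0.072867 = 6.123.

z = 6.123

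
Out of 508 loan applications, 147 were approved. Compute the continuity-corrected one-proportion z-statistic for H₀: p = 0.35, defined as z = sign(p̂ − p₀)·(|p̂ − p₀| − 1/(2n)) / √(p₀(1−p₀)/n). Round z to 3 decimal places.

z = -2.819

p̂ = 147/508 = 0.28937. p̂ − p₀ = -0.060630.
Continuity correction 1/(2n) = 1/1016 = 0.000984.
Corrected numerator: |-0.060630| − 0.000984 = 0.059646.
Under H₀, SE = √(p₀(1−p₀)/n) = √(0.35·0.65/508) = √0.000447835 = 0.021162.
z = −0.059646/0.021162 = -2.819.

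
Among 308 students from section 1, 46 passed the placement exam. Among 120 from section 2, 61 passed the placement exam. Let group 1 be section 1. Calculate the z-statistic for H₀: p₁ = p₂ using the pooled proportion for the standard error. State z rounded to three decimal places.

z = -7.704

p̂₁ = 46/308 = 0.14935, p̂₂ = 61/120 = 0.50833.
Pooling: p̂ = 107/428 = 0.25000.
SE = √[p̂(1−p̂)(1/n₁+1/n₂)] = √[0.25000·0.75000·(1/308+1/120)] ≈ 0.046597.
z = (p̂₁ − p̂₂)/SE = (0.14935 − 0.50833)/0.046597 = -0.35898/0.046597 = -7.704.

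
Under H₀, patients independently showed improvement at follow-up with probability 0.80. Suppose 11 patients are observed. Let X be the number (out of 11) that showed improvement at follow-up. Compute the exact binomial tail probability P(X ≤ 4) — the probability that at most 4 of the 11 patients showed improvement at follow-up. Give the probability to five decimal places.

P = 0.00197

X ~ Binomial(n=11, p=0.80).
P(X ≤ 4) = Σ_{j=0}^{4} C(11,j)·0.80^j·0.20^{11−j}.
= 0.000000 + 0.000001 + 0.000018 + 0.000216 + 0.001730 = 0.00197.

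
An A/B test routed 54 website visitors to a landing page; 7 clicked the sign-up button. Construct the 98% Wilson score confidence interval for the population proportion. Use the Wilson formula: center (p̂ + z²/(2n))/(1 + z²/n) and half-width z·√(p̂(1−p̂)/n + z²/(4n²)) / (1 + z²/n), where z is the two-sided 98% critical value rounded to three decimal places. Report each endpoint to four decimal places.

p̂ = 7/54 = 0.12963; z = 2.326, so z² = 5.410276.
Denominator 1 + z²/n = 1 + 5.410276/54 = 1.100190.
Center = (0.12963 + 0.050095)/1.100190 = 0.16336.
Radicand: p̂(1−p̂)/n + z²/(4n²) = 0.002089366 + 0.000463844 = 0.002553210.
Half-width = 2.326·√0.002553210/1.100190 = 0.10683.
So the interval runs from 0.0565 to 0.2702.

(0.0565, 0.2702)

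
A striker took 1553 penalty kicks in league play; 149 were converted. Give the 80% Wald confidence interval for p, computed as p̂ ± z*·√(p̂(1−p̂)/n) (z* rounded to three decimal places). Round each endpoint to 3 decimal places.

(0.086, 0.106)

p̂ = 149/1553 = 0.09594.
Standard error of p̂: √(0.086738/1553) = √0.000055852 = 0.007473.
z* = 1.282 at the 80% level.
Margin = 1.282·0.007473 = 0.00958.
Interval: 0.09594 ± 0.00958 → (0.086, 0.106).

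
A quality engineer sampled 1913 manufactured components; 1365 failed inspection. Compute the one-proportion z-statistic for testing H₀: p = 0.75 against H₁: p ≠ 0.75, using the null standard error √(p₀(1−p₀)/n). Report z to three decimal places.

z = -3.683

With x = 1365 successes in n = 1913, p̂ = 0.71354.
Under H₀, SE = √(p₀(1−p₀)/n) = √(0.75·0.25/1913) = √0.000098014 = 0.009900.
z = (p̂ − p₀)/SE = (0.71354 − 0.75)/0.009900 = -3.683.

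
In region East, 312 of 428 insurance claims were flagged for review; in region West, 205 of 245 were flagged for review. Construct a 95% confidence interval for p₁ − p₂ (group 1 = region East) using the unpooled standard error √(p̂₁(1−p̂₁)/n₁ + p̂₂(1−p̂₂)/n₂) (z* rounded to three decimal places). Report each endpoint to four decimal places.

p̂₁ = 312/428 = 0.72897, p̂₂ = 205/245 = 0.83673; p̂₁ − p̂₂ = -0.10776.
Unpooled SE = √(p̂₁(1−p̂₁)/n₁ + p̂₂(1−p̂₂)/n₂) = √(0.000461616 + 0.000557591) = 0.031925.
The 95% critical value is z* = 1.960. Margin of error = 0.06257.
Interval: -0.10776 ± 0.06257 → (-0.1703, -0.0452).

(-0.1703, -0.0452)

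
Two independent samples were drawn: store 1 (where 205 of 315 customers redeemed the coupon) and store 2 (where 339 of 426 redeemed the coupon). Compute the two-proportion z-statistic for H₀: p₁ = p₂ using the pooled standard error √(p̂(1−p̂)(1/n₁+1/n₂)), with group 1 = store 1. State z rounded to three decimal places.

z = -4.416

Sample proportions: p̂₁ = 205/315 = 0.65079 and p̂₂ = 339/426 = 0.79577.
Pooling: p̂ = 544/741 = 0.73414.
Pooled SE = √[0.1951770·0.00552202] ≈ 0.032829.
z = -0.14498/0.032829 = -4.416.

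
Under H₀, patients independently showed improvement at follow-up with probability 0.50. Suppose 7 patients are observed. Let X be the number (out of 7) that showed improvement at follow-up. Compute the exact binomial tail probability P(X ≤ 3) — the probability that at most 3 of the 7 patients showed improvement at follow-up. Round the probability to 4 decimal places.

P = 0.5000

X is binomial with n = 7 and p = 0.50.
P(X ≤ 3) = C(7,0)·0.50^0·0.50^7 + C(7,1)·0.50^1·0.50^6 + C(7,2)·0.50^2·0.50^5 + C(7,3)·0.50^3·0.50^4.
= 0.007812 + 0.054688 + 0.164062 + 0.273438 = 0.5000.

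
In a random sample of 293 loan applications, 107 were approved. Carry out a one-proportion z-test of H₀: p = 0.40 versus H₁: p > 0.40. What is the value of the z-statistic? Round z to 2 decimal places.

z = -1.22

p̂ = 107/293 = 0.36519.
Null standard error: √(0.40·0.60/293) = √0.000819113 = 0.028620.
Test statistic: z = -0.03481/0.028620 = -1.22.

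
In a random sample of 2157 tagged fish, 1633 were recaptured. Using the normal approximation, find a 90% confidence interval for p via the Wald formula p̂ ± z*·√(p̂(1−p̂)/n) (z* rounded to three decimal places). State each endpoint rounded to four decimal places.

(0.7419, 0.7723)

With x = 1633 successes in n = 2157, p̂ = 0.75707.
SE(p̂) = √(0.75707·0.24293/2157) = 0.009234.
For 90% confidence, z* = 1.645.
Margin = 1.645·0.009234 = 0.01519.
Interval: 0.75707 ± 0.01519 → (0.7419, 0.7723).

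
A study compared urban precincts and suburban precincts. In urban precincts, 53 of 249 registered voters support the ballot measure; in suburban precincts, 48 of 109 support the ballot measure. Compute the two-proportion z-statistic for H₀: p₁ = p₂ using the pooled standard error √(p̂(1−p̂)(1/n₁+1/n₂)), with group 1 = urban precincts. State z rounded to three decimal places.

z = -4.402

p̂₁ = 53/249 = 0.21285, p̂₂ = 48/109 = 0.44037.
Pooling: p̂ = 101/358 = 0.28212.
SE = √[p̂(1−p̂)(1/n₁+1/n₂)] = √[0.28212·0.71788·(1/249+1/109)] ≈ 0.051686.
z = (p̂₁ − p̂₂)/SE = (0.21285 − 0.44037)/0.051686 = -0.22752/0.051686 = -4.402.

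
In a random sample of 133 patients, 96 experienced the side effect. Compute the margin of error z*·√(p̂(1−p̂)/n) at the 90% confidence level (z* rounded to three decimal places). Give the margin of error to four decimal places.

ME = 0.0639

The sample proportion is 96/133 = 0.72180.
SE = √(p̂(1−p̂)/n) = √(0.200803/133) = 0.038856.
The 90% critical value is z* = 1.645.
So ME = 0.0639.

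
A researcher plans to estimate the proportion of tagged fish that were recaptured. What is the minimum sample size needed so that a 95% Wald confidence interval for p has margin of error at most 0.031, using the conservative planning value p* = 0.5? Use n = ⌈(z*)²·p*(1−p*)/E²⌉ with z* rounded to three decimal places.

n = 1000

z* = 1.960 at the 95% level.
p*(1−p*) = 0.50·0.50 = 0.2500.
(z*)²·p*(1−p*)/E² = 3.841600·0.2500/0.000961 = 999.376.
Rounding up, n = 1000.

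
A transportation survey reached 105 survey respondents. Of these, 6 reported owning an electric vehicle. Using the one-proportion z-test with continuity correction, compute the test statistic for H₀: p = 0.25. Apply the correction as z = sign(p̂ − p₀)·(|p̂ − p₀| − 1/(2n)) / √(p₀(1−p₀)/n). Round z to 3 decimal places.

z = -4.451

The sample proportion is 6/105 = 0.05714. p̂ − p₀ = -0.192857.
1/(2n) = 0.004762.
Corrected numerator: |-0.192857| − 0.004762 = 0.188095.
Under H₀, SE = √(p₀(1−p₀)/n) = √(0.25·0.75/105) = √0.001785714 = 0.042258.
z = (−)0.188095/0.042258 = -4.451.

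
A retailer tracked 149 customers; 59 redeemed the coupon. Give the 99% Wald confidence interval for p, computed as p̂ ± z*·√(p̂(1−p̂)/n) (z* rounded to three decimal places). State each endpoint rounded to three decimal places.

p̂ = 59/149 = 0.39597.
Standard error of p̂: √(0.239178/149) = √0.001605224 = 0.040065.
z* = 2.576 at the 99% level.
Margin = 2.576·0.040065 = 0.10321.
So the interval runs from 0.293 to 0.499.

(0.293, 0.499)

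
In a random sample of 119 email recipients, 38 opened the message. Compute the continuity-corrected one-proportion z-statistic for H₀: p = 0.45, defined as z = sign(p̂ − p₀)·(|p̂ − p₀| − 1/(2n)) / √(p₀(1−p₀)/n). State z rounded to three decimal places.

z = -2.773

Sample proportion p̂ = 38/119 = 0.31933. p̂ − p₀ = -0.130672.
Continuity correction 1/(2n) = 1/238 = 0.004202.
Corrected numerator: |-0.130672| − 0.004202 = 0.126470.
Null standard error: √(0.45·0.55/119) = √0.002079832 = 0.045605.
z = (−)0.126470/0.045605 = -2.773.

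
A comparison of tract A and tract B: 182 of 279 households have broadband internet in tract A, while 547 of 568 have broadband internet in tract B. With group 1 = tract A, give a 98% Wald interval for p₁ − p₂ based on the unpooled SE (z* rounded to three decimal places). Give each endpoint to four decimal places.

(-0.3795, -0.2419)

p̂₁ = 0.65233, p̂₂ = 0.96303, so the observed difference is -0.31070.
Unpooled SE = √(p̂₁(1−p̂₁)/n₁ + p̂₂(1−p̂₂)/n₂) = √(0.000812888 + 0.000062685) = 0.029590.
z* = 2.326 at the 98% level. Margin of error = 0.06883.
CI: -0.31070 ± 0.06883 = (-0.3795, -0.2419).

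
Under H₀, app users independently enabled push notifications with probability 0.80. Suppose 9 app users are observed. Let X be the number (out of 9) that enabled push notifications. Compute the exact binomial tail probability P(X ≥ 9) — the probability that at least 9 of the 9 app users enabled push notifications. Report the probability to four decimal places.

X is binomial with n = 9 and p = 0.80.
P(X ≥ 9) = C(9,9)·0.80^9·0.20^0.
= 0.134218 = 0.1342.

P = 0.1342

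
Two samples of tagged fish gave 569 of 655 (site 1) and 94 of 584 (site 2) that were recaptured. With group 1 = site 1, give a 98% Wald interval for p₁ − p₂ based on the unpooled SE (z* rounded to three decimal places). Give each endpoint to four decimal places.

p̂₁ = 569/655 = 0.86870, p̂₂ = 94/584 = 0.16096; p̂₁ − p̂₂ = 0.70774.
Unpooled SE = √(p̂₁(1−p̂₁)/n₁ + p̂₂(1−p̂₂)/n₂) = √(0.000174135 + 0.000231252) = 0.020134.
The 98% critical value is z* = 2.326. Margin of error = 0.04683.
CI: 0.70774 ± 0.04683 = (0.6609, 0.7546).

(0.6609, 0.7546)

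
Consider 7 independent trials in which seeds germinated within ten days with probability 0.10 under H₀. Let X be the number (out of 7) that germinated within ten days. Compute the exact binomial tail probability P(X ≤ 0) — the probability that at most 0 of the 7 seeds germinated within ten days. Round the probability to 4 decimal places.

P = 0.4783

X ~ Binomial(n=7, p=0.10).
P(X ≤ 0) = C(7,0)·0.10^0·0.90^7.
= 0.478297 = 0.4783.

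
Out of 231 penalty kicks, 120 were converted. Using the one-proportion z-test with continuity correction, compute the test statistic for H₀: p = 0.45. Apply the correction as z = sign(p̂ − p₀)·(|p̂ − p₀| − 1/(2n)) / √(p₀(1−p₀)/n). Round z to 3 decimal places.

z = 2.057

With x = 120 successes in n = 231, p̂ = 0.51948. p̂ − p₀ = 0.069481.
Continuity correction 1/(2n) = 1/462 = 0.002165.
Corrected numerator: |0.069481| − 0.002165 = 0.067316.
SE₀ = √(0.45·0.55/231) = 0.032733.
z = (+)0.067316/0.032733 = 2.057.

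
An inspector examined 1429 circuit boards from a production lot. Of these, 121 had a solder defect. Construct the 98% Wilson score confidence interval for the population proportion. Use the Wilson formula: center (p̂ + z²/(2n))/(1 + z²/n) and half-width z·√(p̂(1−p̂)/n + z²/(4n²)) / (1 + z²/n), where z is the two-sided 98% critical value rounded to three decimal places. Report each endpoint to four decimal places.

(0.0691, 0.1034)

p̂ = 121/1429 = 0.08467; z = 2.326, so z² = 5.410276.
Denominator 1 + z²/n = 1 + 5.410276/1429 = 1.003786.
Adjusted center: (0.08467 + z²/(2n))/1.003786 = 0.08624.
Radicand: p̂(1−p̂)/n + z²/(4n²) = 0.000054237 + 0.000000662 = 0.000054899.
Half-width = 2.326·√0.000054899/1.003786 = 0.01717.
So the interval runs from 0.0691 to 0.1034.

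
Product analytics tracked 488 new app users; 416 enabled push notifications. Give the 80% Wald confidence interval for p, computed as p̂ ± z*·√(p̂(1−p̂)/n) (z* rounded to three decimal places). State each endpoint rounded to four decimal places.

With x = 416 successes in n = 488, p̂ = 0.85246.
Standard error of p̂: √(0.125773/488) = √0.000257731 = 0.016054.
For 80% confidence, z* = 1.282.
Margin of error: 1.282 × 0.016054 = 0.02058.
CI: 0.85246 ± 0.02058 = (0.8319, 0.8730).

(0.8319, 0.8730)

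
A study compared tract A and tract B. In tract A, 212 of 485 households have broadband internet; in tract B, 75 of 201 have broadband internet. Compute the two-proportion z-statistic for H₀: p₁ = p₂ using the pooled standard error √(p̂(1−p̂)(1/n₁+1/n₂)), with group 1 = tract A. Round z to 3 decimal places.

Sample proportions: p̂₁ = 212/485 = 0.43711 and p̂₂ = 75/201 = 0.37313.
Pooling: p̂ = 287/686 = 0.41837.
Pooled SE = √[0.2433361·0.00703698] ≈ 0.041381.
z = 0.06398/0.041381 = 1.546.

z = 1.546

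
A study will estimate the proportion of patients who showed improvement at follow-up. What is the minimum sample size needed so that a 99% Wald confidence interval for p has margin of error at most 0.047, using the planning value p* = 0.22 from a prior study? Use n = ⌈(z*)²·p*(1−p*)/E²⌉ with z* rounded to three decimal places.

z* = 2.576 at the 99% level.
p*(1−p*) = 0.22·0.78 = 0.1716.
Required n before rounding: 6.635776 × 0.1716 / 0.047² = 515.482.
Rounding up, n = 516.

n = 516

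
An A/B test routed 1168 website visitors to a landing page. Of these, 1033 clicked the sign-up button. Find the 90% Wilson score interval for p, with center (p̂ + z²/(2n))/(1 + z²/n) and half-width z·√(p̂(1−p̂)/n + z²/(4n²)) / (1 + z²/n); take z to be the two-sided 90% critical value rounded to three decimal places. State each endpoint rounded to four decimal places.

p̂ = 1033/1168 = 0.88442; z = 1.645, so z² = 2.706025.
Denominator 1 + z²/n = 1 + 2.706025/1168 = 1.002317.
Center = (0.88442 + 0.001158)/1.002317 = 0.88353.
Radicand: p̂(1−p̂)/n + z²/(4n²) = 0.000087520 + 0.000000496 = 0.000088016.
Half-width = 1.645·√0.000088016/1.002317 = 0.01540.
So the interval runs from 0.8681 to 0.8989.

(0.8681, 0.8989)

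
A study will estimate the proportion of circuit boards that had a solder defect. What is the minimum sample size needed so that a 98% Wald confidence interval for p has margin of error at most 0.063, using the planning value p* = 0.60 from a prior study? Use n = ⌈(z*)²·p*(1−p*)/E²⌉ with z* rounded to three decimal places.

n = 328

The 98% critical value is z* = 2.326.
p*(1−p*) = 0.2400.
(z*)²·p*(1−p*)/E² = 5.410276·0.2400/0.003969 = 327.152.
Rounding up, n = 328.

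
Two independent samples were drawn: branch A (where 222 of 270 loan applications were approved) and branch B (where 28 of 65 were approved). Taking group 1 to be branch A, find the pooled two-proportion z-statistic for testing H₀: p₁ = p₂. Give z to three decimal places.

p̂₁ = 222/270 = 0.82222, p̂₂ = 28/65 = 0.43077.
Pooled p̂ = (222+28)/(270+65) = 250/335 = 0.74627.
Pooled SE = √[0.1893517·0.01908832] ≈ 0.060120.
z = (p̂₁ − p̂₂)/SE = (0.82222 − 0.43077)/0.060120 = 0.39145/0.060120 = 6.511.

z = 6.511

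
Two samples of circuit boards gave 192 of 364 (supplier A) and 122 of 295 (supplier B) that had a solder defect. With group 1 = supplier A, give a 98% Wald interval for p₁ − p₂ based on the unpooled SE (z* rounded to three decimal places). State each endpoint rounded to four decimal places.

p̂₁ = 0.52747, p̂₂ = 0.41356, so the observed difference is 0.11391.
Unpooled SE = √(p̂₁(1−p̂₁)/n₁ + p̂₂(1−p̂₂)/n₂) = √(0.000684740 + 0.000822129) = 0.038818.
For 98% confidence, z* = 2.326. Margin of error = 0.09029.
Interval: 0.11391 ± 0.09029 → (0.0236, 0.2042).

(0.0236, 0.2042)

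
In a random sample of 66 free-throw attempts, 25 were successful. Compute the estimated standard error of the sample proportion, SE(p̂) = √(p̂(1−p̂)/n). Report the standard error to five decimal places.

SE = 0.05971

Sample proportion p̂ = 25/66 = 0.37879.
p̂(1−p̂) = 0.37879·0.62121 = 0.235308.
SE = √(0.235308/66) = 0.05971.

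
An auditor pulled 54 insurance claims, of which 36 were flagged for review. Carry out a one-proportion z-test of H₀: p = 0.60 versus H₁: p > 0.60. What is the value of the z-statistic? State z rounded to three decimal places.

z = 1.000

The sample proportion is 36/54 = 0.66667.
Under H₀, SE = √(p₀(1−p₀)/n) = √(0.60·0.40/54) = √0.004444444 = 0.066667.
Test statistic: z = 0.06667/0.066667 = 1.000.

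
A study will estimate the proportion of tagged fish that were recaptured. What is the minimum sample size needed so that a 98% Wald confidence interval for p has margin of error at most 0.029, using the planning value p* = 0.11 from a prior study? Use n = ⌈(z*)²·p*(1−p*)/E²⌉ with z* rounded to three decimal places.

For 98% confidence, z* = 2.326.
p*(1−p*) = 0.11·0.89 = 0.0979.
(z*)²·p*(1−p*)/E² = 5.410276·0.0979/0.000841 = 629.805.
Rounding up, n = 630.

n = 630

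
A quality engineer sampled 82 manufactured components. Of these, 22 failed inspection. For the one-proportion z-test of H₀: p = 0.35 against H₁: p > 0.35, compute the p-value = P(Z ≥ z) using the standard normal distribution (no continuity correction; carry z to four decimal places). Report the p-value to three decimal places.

p̂ = 22/82 = 0.26829.
Under H₀, SE = √(p₀(1−p₀)/n) = √(0.35·0.65/82) = √0.002774390 = 0.052672.
z = (p̂ − p₀)/SE = (22/82 − 0.35)/0.052672 ≈ -1.5512.
p-value = P(Z ≥ z) with z = -1.5512 → 0.940.

p-value = 0.940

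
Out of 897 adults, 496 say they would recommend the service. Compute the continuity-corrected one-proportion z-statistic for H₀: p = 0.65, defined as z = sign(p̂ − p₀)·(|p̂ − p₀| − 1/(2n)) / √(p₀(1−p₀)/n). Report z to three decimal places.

p̂ = 496/897 = 0.55295. p̂ − p₀ = -0.097046.
Continuity correction 1/(2n) = 1/1794 = 0.000557.
Corrected numerator: |-0.097046| − 0.000557 = 0.096489.
Under H₀, SE = √(p₀(1−p₀)/n) = √(0.65·0.35/897) = √0.000253623 = 0.015926.
z = −0.096489/0.015926 = -6.059.

z = -6.059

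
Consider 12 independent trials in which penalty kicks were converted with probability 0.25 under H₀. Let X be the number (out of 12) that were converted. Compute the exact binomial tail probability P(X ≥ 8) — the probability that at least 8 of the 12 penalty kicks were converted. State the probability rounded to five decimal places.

X ~ Binomial(n=12, p=0.25).
P(X ≥ 8) = Σ_{j=8}^{12} C(12,j)·0.25^j·0.75^{12−j}.
= 0.002390 + 0.000354 + 0.000035 + 0.000002 + 0.000000 = 0.00278.

P = 0.00278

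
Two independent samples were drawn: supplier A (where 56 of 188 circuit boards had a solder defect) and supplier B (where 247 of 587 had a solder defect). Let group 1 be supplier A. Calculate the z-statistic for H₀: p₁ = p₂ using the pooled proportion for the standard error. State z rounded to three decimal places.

p̂₁ = 56/188 = 0.29787, p̂₂ = 247/587 = 0.42078.
Pooling: p̂ = 303/775 = 0.39097.
Pooled SE = √[0.2381120·0.00702273] ≈ 0.040892.
z = (p̂₁ − p̂₂)/SE = (0.29787 − 0.42078)/0.040892 = -0.12291/0.040892 = -3.006.

z = -3.006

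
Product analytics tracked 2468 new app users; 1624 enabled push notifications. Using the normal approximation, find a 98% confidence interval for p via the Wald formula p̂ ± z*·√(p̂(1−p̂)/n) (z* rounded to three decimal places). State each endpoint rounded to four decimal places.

p̂ = 1624/2468 = 0.65802.
SE = √(p̂(1−p̂)/n) = √(0.225029/2468) = 0.009549.
For 98% confidence, z* = 2.326.
Margin of error: 2.326 × 0.009549 = 0.02221.
Interval: 0.65802 ± 0.02221 → (0.6358, 0.6802).

(0.6358, 0.6802)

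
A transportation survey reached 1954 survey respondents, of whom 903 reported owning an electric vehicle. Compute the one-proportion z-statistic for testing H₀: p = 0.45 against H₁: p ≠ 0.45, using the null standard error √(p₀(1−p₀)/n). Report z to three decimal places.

Sample proportion p̂ = 903/1954 = 0.46213.
Null standard error: √(0.45·0.55/1954) = √0.000126663 = 0.011254.
z = (p̂ − p₀)/SE = (0.46213 − 0.45)/0.011254 = 1.078.

z = 1.078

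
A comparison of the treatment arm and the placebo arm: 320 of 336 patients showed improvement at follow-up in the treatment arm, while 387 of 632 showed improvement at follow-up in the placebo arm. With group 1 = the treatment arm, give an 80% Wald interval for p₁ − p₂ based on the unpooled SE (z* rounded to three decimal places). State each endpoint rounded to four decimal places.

p̂₁ = 0.95238, p̂₂ = 0.61234, so the observed difference is 0.34004.
SE = √(0.000134975 + 0.000375600) = √0.000510575 = 0.022596.
The 80% critical value is z* = 1.282. Margin = 1.282·0.022596 = 0.02897.
CI: 0.34004 ± 0.02897 = (0.3111, 0.3690).

(0.3111, 0.3690)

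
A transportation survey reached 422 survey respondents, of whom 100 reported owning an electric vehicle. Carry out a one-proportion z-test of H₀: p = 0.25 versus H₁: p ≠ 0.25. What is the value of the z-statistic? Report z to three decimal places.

With x = 100 successes in n = 422, p̂ = 0.23697.
Under H₀, SE = √(p₀(1−p₀)/n) = √(0.25·0.75/422) = √0.000444313 = 0.021079.
z = (p̂ − p₀)/SE = (0.23697 − 0.25)/0.021079 = -0.618.

z = -0.618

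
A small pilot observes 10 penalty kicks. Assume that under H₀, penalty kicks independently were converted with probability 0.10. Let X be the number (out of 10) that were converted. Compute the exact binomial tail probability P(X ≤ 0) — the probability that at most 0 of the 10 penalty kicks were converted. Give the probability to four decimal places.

X is binomial with n = 10 and p = 0.10.
P(X ≤ 0) = C(10,0)·0.10^0·0.90^10.
= 0.348678 = 0.3487.

P = 0.3487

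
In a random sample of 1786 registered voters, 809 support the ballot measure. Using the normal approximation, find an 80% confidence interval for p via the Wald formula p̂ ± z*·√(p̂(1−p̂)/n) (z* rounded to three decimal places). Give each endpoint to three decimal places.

The sample proportion is 809/1786 = 0.45297.
SE(p̂) = √(0.45297·0.54703/1786) = 0.011779.
For 80% confidence, z* = 1.282.
Margin of error: 1.282 × 0.011779 = 0.01510.
Interval: 0.45297 ± 0.01510 → (0.438, 0.468).

(0.438, 0.468)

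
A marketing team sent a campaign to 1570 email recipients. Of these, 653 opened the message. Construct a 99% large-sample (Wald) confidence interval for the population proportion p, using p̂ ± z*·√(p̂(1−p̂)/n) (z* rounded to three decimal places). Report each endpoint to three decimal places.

(0.384, 0.448)

With x = 653 successes in n = 1570, p̂ = 0.41592.
Standard error of p̂: √(0.242931/1570) = √0.000154733 = 0.012439.
z* = 2.576 at the 99% level.
Margin of error: 2.576 × 0.012439 = 0.03204.
So the interval runs from 0.384 to 0.448.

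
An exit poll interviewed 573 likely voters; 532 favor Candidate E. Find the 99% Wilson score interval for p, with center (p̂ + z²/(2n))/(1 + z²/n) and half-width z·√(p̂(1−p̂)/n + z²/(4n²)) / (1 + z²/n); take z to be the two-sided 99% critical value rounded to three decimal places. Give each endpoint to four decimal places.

(0.8955, 0.9516)

p̂ = 532/573 = 0.92845; z = 2.576, so z² = 6.635776.
1 + z²/n = 1.011581.
Adjusted center: (0.92845 + z²/(2n))/1.011581 = 0.92354.
Radicand: p̂(1−p̂)/n + z²/(4n²) = 0.000115940 + 0.000005053 = 0.000120993.
Half-width = 2.576·√0.000120993/1.011581 = 0.02801.
Interval: 0.92354 ± 0.02801 → (0.8955, 0.9516).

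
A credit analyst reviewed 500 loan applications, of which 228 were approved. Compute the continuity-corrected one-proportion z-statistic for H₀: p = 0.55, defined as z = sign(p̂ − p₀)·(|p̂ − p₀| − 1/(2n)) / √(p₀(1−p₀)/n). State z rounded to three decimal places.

z = -4.180

With x = 228 successes in n = 500, p̂ = 0.45600. p̂ − p₀ = -0.094000.
1/(2n) = 0.001000.
Corrected numerator: |-0.094000| − 0.001000 = 0.093000.
Under H₀, SE = √(p₀(1−p₀)/n) = √(0.55·0.45/500) = √0.000495000 = 0.022249.
z = −0.093000/0.022249 = -4.180.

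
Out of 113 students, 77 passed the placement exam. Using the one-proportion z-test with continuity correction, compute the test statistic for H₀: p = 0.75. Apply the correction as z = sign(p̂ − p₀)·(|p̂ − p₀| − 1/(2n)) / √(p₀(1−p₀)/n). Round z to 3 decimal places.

z = -1.575

Sample proportion p̂ = 77/113 = 0.68142. p̂ − p₀ = -0.068584.
1/(2n) = 0.004425.
Corrected numerator: |-0.068584| − 0.004425 = 0.064159.
SE₀ = √(0.75·0.25/113) = 0.040734.
z = (−)0.064159/0.040734 = -1.575.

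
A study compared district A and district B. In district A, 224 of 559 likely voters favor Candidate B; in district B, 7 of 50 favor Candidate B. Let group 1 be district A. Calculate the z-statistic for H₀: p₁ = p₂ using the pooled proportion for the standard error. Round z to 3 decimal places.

z = 3.640

p̂₁ = 224/559 = 0.40072, p̂₂ = 7/50 = 0.14000.
Pooling: p̂ = 231/609 = 0.37931.
Pooled SE = √[0.2354340·0.02178891] ≈ 0.071623.
z = (p̂₁ − p̂₂)/SE = (0.40072 − 0.14000)/0.071623 = 0.26072/0.071623 = 3.640.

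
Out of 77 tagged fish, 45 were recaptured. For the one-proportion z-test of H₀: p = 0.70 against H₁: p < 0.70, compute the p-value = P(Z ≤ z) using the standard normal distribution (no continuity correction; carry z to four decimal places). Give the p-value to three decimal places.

p-value = 0.013

With x = 45 successes in n = 77, p̂ = 0.58442.
Null standard error: √(0.70·0.30/77) = √0.002727273 = 0.052223.
Test statistic (full precision, shown to 4 dp): z = (45/77 − 0.70)/SE₀ ≈ -2.2133.
p-value = P(Z ≤ z) with z = -2.2133 → 0.013.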